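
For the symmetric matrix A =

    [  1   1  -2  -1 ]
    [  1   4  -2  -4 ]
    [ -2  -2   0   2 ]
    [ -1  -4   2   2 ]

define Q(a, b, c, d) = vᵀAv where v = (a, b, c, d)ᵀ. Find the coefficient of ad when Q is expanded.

-2

The coefficient of ad is A[1,4] + A[4,1] = 2·(-1) = -2.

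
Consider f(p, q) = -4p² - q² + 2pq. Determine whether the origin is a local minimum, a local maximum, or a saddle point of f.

local maximum

The Hessian at the origin is H = [[-8, 2], [2, -2]].
det H = -8·-2 − (2)² = 12 > 0 and H[1,1] = -8 < 0, so H is negative definite.
Therefore the origin is a local maximum.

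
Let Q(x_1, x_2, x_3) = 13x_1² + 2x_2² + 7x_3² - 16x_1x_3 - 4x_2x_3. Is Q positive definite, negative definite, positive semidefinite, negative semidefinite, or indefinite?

positive definite

The symmetric matrix is A = [[13, 0, -8], [0, 2, -2], [-8, -2, 7]].
Congruent diagonalization of A (simultaneous row and column reduction) yields pivots 13, 2, 1/13.
So there are 3 positive pivots.
Hence Q is positive definite.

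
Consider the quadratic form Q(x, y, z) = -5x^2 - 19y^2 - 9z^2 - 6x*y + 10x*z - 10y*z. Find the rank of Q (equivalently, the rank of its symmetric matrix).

The symmetric matrix is A = [[-5, -3, 5], [-3, -19, -5], [5, -5, -9]].
Applying the same elementary operations to the rows and columns of A produces a congruent diagonal matrix with entries -5, -86/5, -12/43.
Counting signs: 3 negative.
The rank is the number of nonzero pivots: 3.

3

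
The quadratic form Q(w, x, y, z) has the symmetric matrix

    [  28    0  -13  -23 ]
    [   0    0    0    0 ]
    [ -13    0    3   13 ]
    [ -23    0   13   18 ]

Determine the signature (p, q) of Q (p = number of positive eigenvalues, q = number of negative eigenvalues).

(2, 1)

Applying the same elementary operations to the rows and columns of A produces a congruent diagonal matrix with entries 28, 0, -85/28, 15/17.
Counting signs: 2 positive, 1 negative, 1 zero.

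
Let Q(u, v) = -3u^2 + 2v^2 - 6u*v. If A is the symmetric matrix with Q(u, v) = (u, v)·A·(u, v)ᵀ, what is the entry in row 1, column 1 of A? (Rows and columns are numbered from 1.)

-3

The coefficient of u^2 in Q is -3, and that is exactly A[1,1].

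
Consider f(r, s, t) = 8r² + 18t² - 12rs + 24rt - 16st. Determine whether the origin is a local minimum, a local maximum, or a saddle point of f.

saddle point

The Hessian at the origin is H = [[16, -12, 24], [-12, 0, -16], [24, -16, 36]].
Applying the same elementary operations to the rows and columns of H produces a congruent diagonal matrix with entries 16, -9, 4/9.
So there are 2 positive, 1 negative pivots.
H is indefinite, so the origin is a saddle point.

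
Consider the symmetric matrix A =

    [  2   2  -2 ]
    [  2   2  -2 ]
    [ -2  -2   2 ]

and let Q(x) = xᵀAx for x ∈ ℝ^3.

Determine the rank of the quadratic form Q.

Applying the same elementary operations to the rows and columns of A produces a congruent diagonal matrix with entries 2, 0, 0.
Counting signs: 1 positive, 2 zero.
The rank is the number of nonzero pivots: 1.

1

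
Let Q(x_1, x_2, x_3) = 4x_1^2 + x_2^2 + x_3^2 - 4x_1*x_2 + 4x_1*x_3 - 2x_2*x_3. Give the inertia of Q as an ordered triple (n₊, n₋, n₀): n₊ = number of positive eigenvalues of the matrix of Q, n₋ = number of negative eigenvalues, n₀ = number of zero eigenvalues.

The symmetric matrix is A = [[4, -2, 2], [-2, 1, -1], [2, -1, 1]].
Congruent diagonalization of A (simultaneous row and column reduction) yields pivots 4, 0, 0.
That gives 1 positive, 2 zero pivots.

(1, 0, 2)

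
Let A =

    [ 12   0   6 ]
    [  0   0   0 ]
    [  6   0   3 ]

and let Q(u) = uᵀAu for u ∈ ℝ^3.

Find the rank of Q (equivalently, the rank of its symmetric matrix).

1

Congruent diagonalization of A (simultaneous row and column reduction) yields pivots 12, 0, 0.
Counting signs: 1 positive, 2 zero.
The rank is the number of nonzero pivots: 1.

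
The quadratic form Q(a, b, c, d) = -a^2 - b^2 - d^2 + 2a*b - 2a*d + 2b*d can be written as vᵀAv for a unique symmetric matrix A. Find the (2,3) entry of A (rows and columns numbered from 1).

0

The coefficient of b·c in Q is 0. For a symmetric A this equals A[2,3] + A[3,2] = 2·A[2,3].
So A[2,3] = 0/2 = 0.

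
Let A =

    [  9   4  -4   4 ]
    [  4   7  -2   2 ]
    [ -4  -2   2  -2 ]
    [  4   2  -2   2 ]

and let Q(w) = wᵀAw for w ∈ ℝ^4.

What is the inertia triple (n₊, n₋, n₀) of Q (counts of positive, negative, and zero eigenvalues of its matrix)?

Row-reducing A symmetrically gives the diagonal entries 9, 47/9, 10/47, 0.
That gives 3 positive, 1 zero pivots.

(3, 0, 1)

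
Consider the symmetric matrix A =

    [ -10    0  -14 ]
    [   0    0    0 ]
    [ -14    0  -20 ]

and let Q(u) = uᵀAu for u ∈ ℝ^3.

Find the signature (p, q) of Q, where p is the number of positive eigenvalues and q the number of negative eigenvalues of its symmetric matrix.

(0, 2)

Applying the same elementary operations to the rows and columns of A produces a congruent diagonal matrix with entries -10, 0, -2/5.
Counting signs: 2 negative, 1 zero.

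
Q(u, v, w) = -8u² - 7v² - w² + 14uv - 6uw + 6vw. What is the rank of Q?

3

Write A = [[-8, 7, -3], [7, -7, 3], [-3, 3, -1]].
Congruent diagonalization of A (simultaneous row and column reduction) yields pivots -8, -7/8, 2/7.
So there are 1 positive, 2 negative pivots.
The rank is the number of nonzero pivots: 3.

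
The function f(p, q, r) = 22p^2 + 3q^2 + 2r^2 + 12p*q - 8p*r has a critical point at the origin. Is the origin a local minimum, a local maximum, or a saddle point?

local minimum

The Hessian at the origin is H = [[44, 12, -8], [12, 6, 0], [-8, 0, 4]].
Congruent diagonalization of H (simultaneous row and column reduction) yields pivots 44, 30/11, 4/5.
So there are 3 positive pivots.
H is positive definite, so the origin is a strict local minimum.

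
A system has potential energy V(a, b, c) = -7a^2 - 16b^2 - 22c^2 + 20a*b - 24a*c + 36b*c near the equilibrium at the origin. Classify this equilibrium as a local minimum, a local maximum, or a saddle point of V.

local maximum

The Hessian at the origin is H = [[-14, 20, -24], [20, -32, 36], [-24, 36, -44]].
Congruent diagonalization of H (simultaneous row and column reduction) yields pivots -14, -24/7, -2.
Counting signs: 3 negative.
H is negative definite, so the origin is a strict local maximum.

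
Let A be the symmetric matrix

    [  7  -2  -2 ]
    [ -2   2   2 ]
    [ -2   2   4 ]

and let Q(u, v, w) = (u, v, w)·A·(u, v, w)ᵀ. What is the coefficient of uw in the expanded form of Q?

-4

The coefficient of uw is A[1,3] + A[3,1] = 2·(-2) = -4.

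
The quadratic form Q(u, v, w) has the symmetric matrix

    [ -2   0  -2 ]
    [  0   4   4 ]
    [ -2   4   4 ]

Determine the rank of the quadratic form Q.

Symmetric row and column elimination reduces A to a congruent diagonal form with pivots -2, 4, 2.
That gives 2 positive, 1 negative pivots.
The rank is the number of nonzero pivots: 3.

3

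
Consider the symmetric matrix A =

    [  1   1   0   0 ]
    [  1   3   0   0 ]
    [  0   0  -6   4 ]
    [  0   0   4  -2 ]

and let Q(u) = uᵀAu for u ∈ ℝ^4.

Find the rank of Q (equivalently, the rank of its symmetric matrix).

Congruent diagonalization of A (simultaneous row and column reduction) yields pivots 1, 2, -6, 2/3.
So there are 3 positive, 1 negative pivots.
The rank is the number of nonzero pivots: 4.

4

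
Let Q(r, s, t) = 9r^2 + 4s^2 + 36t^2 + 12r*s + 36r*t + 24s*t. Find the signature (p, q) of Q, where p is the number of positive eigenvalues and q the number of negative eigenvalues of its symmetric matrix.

Write A = [[9, 6, 18], [6, 4, 12], [18, 12, 36]].
Symmetric row and column elimination reduces A to a congruent diagonal form with pivots 9, 0, 0.
That gives 1 positive, 2 zero pivots.

(1, 0)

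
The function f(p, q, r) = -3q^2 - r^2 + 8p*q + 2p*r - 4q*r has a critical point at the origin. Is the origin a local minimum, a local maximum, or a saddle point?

saddle point

The Hessian at the origin is H = [[0, 8, 2], [8, -6, -4], [2, -4, -2]].
H is indefinite, so the origin is a saddle point.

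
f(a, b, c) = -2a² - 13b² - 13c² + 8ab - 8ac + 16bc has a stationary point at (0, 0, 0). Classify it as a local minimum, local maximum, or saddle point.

The Hessian at the origin is H = [[-4, 8, -8], [8, -26, 16], [-8, 16, -26]].
Row-reducing H symmetrically gives the diagonal entries -4, -10, -10.
So there are 3 negative pivots.
H is negative definite, so the origin is a strict local maximum.

local maximum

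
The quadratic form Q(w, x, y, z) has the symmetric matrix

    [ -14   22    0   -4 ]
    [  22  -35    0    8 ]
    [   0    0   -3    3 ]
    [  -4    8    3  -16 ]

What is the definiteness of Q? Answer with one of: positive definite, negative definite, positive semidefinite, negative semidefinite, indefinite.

Leading principal minors: Δ_1 = -14, Δ_2 = 6, Δ_3 = -18, Δ_4 = 90.
The signs alternate starting with Δ_1 < 0, so by Sylvester's criterion Q is negative definite.

negative definite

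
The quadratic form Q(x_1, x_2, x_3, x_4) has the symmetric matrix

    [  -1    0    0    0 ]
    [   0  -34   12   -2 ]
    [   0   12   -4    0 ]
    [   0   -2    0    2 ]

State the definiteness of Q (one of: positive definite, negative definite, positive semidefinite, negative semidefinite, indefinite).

indefinite

Row-reducing A symmetrically gives the diagonal entries -1, -34, 4/17, 0.
Counting signs: 1 positive, 2 negative, 1 zero.
Hence Q is indefinite.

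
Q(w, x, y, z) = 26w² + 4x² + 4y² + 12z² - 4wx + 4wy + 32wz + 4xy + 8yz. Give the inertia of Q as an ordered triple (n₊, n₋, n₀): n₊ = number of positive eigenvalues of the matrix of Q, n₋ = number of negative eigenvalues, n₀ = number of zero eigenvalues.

Write A = [[26, -2, 2, 16], [-2, 4, 2, 0], [2, 2, 4, 4], [16, 0, 4, 12]].
Symmetric row and column elimination reduces A to a congruent diagonal form with pivots 26, 50/13, 66/25, 4/33.
That gives 4 positive pivots.

(4, 0, 0)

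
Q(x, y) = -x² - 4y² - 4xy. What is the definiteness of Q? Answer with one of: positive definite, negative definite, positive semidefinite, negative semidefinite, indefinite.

Write A = [[-1, -2], [-2, -4]].
Applying the same elementary operations to the rows and columns of A produces a congruent diagonal matrix with entries -1, 0.
So there are 1 negative, 1 zero pivots.
Hence Q is negative semidefinite.

negative semidefinite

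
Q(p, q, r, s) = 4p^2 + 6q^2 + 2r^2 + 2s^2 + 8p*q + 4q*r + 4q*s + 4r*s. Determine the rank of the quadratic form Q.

2

The symmetric matrix is A = [[4, 4, 0, 0], [4, 6, 2, 2], [0, 2, 2, 2], [0, 2, 2, 2]].
Symmetric row and column elimination reduces A to a congruent diagonal form with pivots 4, 2, 0, 0.
That gives 2 positive, 2 zero pivots.
The rank is the number of nonzero pivots: 2.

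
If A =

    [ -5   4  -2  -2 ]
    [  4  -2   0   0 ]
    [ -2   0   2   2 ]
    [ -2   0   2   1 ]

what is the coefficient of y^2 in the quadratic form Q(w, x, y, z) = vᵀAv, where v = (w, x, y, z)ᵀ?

2

The coefficient of y^2 is the diagonal entry A[3,3] = 2.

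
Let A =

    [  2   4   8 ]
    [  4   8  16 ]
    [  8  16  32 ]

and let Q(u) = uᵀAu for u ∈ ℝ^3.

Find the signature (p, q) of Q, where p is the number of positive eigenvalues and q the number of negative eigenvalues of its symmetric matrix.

(1, 0)

Applying the same elementary operations to the rows and columns of A produces a congruent diagonal matrix with entries 2, 0, 0.
So there are 1 positive, 2 zero pivots.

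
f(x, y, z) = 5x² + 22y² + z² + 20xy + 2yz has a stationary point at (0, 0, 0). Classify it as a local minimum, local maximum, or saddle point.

local minimum

The Hessian at the origin is H = [[10, 20, 0], [20, 44, 2], [0, 2, 2]].
An LDLᵀ factorisation of H has diagonal entries 10, 4, 1.
Counting signs: 3 positive.
H is positive definite, so the origin is a strict local minimum.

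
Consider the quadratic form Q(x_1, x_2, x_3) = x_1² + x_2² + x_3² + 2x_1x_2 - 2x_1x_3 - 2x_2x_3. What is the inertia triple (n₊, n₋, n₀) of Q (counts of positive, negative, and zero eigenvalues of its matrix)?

(1, 0, 2)

The associated matrix is A = [[1, 1, -1], [1, 1, -1], [-1, -1, 1]].
Row-reducing A symmetrically gives the diagonal entries 1, 0, 0.
That gives 1 positive, 2 zero pivots.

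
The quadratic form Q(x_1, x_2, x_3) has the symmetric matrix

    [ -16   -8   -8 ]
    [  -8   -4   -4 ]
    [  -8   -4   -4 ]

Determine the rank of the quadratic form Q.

1

Row-reducing A symmetrically gives the diagonal entries -16, 0, 0.
Counting signs: 1 negative, 2 zero.
The rank is the number of nonzero pivots: 1.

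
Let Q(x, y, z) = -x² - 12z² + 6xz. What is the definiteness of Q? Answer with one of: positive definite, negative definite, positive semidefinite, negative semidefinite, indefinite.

Write A = [[-1, 0, 3], [0, 0, 0], [3, 0, -12]].
Row-reducing A symmetrically gives the diagonal entries -1, 0, -3.
That gives 2 negative, 1 zero pivots.
Hence Q is negative semidefinite.

negative semidefinite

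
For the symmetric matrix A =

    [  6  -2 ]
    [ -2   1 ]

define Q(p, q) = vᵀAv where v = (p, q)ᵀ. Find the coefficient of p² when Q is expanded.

6

The coefficient of p² is the diagonal entry A[1,1] = 6.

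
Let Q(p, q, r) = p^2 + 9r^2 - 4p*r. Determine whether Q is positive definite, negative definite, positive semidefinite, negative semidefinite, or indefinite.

positive semidefinite

The associated matrix is A = [[1, 0, -2], [0, 0, 0], [-2, 0, 9]].
Applying the same elementary operations to the rows and columns of A produces a congruent diagonal matrix with entries 1, 0, 5.
That gives 2 positive, 1 zero pivots.
Hence Q is positive semidefinite.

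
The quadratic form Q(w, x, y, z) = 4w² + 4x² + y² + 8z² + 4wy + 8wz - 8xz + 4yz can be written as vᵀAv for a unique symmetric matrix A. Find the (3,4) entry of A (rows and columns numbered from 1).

The coefficient of y·z in Q is 4. For a symmetric A this equals A[3,4] + A[4,3] = 2·A[3,4].
So A[3,4] = 4/2 = 2.

2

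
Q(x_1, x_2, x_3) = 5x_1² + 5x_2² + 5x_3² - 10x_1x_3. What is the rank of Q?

2

Write A = [[5, 0, -5], [0, 5, 0], [-5, 0, 5]].
Row-reducing A symmetrically gives the diagonal entries 5, 5, 0.
So there are 2 positive, 1 zero pivots.
The rank is the number of nonzero pivots: 2.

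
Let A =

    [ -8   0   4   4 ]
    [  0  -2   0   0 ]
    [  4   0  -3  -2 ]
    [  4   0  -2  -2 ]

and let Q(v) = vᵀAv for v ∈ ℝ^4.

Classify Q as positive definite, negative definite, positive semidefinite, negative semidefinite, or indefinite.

negative semidefinite

Symmetric row and column elimination reduces A to a congruent diagonal form with pivots -8, -2, -1, 0.
So there are 3 negative, 1 zero pivots.
Hence Q is negative semidefinite.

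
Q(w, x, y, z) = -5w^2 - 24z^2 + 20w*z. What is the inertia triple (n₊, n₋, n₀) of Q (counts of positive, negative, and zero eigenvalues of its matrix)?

The symmetric matrix is A = [[-5, 0, 0, 10], [0, 0, 0, 0], [0, 0, 0, 0], [10, 0, 0, -24]].
Congruent diagonalization of A (simultaneous row and column reduction) yields pivots -5, 0, 0, -4.
So there are 2 negative, 2 zero pivots.

(0, 2, 2)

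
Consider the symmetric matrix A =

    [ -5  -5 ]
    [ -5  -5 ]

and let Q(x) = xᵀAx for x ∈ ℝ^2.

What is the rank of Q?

Applying the same elementary operations to the rows and columns of A produces a congruent diagonal matrix with entries -5, 0.
So there are 1 negative, 1 zero pivots.
The rank is the number of nonzero pivots: 1.

1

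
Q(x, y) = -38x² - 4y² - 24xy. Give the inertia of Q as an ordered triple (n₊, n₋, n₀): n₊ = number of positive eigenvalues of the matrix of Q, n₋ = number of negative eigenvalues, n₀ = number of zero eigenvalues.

(0, 2, 0)

The symmetric matrix is A = [[-38, -12], [-12, -4]].
Congruent diagonalization of A (simultaneous row and column reduction) yields pivots -38, -4/19.
That gives 2 negative pivots.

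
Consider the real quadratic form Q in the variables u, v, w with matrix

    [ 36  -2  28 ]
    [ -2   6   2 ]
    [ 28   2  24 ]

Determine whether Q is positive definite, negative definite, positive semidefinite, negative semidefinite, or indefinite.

Leading principal minors: Δ_1 = 36, Δ_2 = 212, Δ_3 = 16.
All leading principal minors are positive, so by Sylvester's criterion Q is positive definite.

positive definite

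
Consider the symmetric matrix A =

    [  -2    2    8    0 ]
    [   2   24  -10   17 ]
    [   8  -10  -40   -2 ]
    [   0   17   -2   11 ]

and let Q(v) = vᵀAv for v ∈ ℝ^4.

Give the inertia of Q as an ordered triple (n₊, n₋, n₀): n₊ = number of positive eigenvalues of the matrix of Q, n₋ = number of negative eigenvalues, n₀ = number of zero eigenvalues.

Applying the same elementary operations to the rows and columns of A produces a congruent diagonal matrix with entries -2, 26, -106/13, -3/53.
Counting signs: 1 positive, 3 negative.

(1, 3, 0)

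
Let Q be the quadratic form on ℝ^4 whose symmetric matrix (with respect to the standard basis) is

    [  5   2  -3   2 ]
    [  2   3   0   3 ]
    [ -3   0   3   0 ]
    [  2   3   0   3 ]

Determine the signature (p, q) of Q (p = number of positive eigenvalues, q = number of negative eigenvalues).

(3, 0)

Symmetric row and column elimination reduces A to a congruent diagonal form with pivots 5, 11/5, 6/11, 0.
That gives 3 positive, 1 zero pivots.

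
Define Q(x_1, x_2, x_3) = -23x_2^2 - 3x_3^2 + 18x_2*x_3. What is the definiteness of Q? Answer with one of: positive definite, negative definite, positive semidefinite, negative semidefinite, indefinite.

The associated matrix is A = [[0, 0, 0], [0, -23, 9], [0, 9, -3]].
Row-reducing A symmetrically gives the diagonal entries 0, -23, 12/23.
So there are 1 positive, 1 negative, 1 zero pivots.
Hence Q is indefinite.

indefinite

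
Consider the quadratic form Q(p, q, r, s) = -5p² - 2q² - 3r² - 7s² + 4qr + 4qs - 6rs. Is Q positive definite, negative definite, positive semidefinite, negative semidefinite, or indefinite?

The symmetric matrix of Q is A = [[-5, 0, 0, 0], [0, -2, 2, 2], [0, 2, -3, -3], [0, 2, -3, -7]].
Leading principal minors: Δ_1 = -5, Δ_2 = 10, Δ_3 = -10, Δ_4 = 40.
The signs alternate starting with Δ_1 < 0, so by Sylvester's criterion Q is negative definite.

negative definite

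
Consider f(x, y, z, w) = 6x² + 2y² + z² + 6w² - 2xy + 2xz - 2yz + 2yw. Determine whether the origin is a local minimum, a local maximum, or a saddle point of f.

local minimum

The Hessian at the origin is H = [[12, -2, 2, 0], [-2, 4, -2, 2], [2, -2, 2, 0], [0, 2, 0, 12]].
Congruent diagonalization of H (simultaneous row and column reduction) yields pivots 12, 11/3, 10/11, 10.
Counting signs: 4 positive.
H is positive definite, so the origin is a strict local minimum.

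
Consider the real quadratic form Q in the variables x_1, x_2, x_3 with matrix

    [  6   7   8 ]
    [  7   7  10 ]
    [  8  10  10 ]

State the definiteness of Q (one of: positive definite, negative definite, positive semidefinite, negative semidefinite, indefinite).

indefinite

Row-reducing A symmetrically gives the diagonal entries 6, -7/6, -2/7.
That gives 1 positive, 2 negative pivots.
Hence Q is indefinite.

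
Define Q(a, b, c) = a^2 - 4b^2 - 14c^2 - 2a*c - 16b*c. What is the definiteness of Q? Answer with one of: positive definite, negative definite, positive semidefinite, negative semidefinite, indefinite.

Write A = [[1, 0, -1], [0, -4, -8], [-1, -8, -14]].
Applying the same elementary operations to the rows and columns of A produces a congruent diagonal matrix with entries 1, -4, 1.
So there are 2 positive, 1 negative pivots.
Hence Q is indefinite.

indefinite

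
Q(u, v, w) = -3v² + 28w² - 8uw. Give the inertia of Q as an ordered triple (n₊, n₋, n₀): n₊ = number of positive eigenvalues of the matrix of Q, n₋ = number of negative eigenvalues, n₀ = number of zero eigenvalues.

The symmetric matrix is A = [[0, 0, -4], [0, -3, 0], [-4, 0, 28]].
By Sylvester's law of inertia any congruent diagonalization of A has 1 positive, 2 negative and 0 zero entries.

(1, 2, 0)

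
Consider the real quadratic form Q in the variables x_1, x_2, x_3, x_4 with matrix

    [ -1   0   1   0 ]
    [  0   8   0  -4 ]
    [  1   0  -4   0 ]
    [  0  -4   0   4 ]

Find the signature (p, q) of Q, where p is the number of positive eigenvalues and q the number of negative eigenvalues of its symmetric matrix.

(2, 2)

Row-reducing A symmetrically gives the diagonal entries -1, 8, -3, 2.
So there are 2 positive, 2 negative pivots.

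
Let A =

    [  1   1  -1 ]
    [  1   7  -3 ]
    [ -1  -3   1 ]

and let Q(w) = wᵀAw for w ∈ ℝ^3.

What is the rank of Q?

Symmetric row and column elimination reduces A to a congruent diagonal form with pivots 1, 6, -2/3.
That gives 2 positive, 1 negative pivots.
The rank is the number of nonzero pivots: 3.

3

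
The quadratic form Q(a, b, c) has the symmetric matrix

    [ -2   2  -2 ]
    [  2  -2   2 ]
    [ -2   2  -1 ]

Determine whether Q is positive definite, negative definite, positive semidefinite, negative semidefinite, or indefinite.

indefinite

Congruent diagonalization of A (simultaneous row and column reduction) yields pivots -2, 0, 1.
So there are 1 positive, 1 negative, 1 zero pivots.
Hence Q is indefinite.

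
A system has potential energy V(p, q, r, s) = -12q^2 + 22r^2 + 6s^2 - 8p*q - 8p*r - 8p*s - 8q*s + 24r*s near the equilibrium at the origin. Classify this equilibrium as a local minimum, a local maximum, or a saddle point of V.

The Hessian at the origin is H = [[0, -8, -8, -8], [-8, -24, 0, -8], [-8, 0, 44, 24], [-8, -8, 24, 12]].
H is indefinite, so the origin is a saddle point.

saddle point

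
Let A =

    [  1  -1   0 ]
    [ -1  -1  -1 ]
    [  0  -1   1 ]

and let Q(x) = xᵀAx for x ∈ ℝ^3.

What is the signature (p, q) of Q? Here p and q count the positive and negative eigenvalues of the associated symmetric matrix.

(2, 1)

An LDLᵀ factorisation of A has diagonal entries 1, -2, 3/2.
Counting signs: 2 positive, 1 negative.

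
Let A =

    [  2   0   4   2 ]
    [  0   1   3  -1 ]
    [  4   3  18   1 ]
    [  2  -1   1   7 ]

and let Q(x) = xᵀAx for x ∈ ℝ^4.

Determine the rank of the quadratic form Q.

Symmetric row and column elimination reduces A to a congruent diagonal form with pivots 2, 1, 1, 4.
Counting signs: 4 positive.
The rank is the number of nonzero pivots: 4.

4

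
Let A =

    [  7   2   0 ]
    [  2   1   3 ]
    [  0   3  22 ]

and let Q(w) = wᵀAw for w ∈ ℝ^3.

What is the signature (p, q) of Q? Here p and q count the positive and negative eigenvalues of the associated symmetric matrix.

Row-reducing A symmetrically gives the diagonal entries 7, 3/7, 1.
Counting signs: 3 positive.

(3, 0)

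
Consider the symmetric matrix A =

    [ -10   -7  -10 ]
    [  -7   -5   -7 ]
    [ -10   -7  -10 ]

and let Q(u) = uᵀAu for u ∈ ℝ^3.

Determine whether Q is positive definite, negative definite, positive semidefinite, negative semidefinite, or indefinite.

Applying the same elementary operations to the rows and columns of A produces a congruent diagonal matrix with entries -10, -1/10, 0.
Counting signs: 2 negative, 1 zero.
Hence Q is negative semidefinite.

negative semidefinite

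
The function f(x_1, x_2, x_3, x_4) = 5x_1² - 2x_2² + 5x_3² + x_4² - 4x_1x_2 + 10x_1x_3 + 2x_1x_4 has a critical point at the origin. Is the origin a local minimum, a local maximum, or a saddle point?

saddle point

The Hessian at the origin is H = [[10, -4, 10, 2], [-4, -4, 0, 0], [10, 0, 10, 0], [2, 0, 0, 2]].
Congruent diagonalization of H (simultaneous row and column reduction) yields pivots 10, -28/5, 20/7, 1.
That gives 3 positive, 1 negative pivots.
H is indefinite, so the origin is a saddle point.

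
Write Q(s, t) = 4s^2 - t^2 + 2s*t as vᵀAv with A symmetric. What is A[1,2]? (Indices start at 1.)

The coefficient of s·t in Q is 2. For a symmetric A this equals A[1,2] + A[2,1] = 2·A[1,2].
So A[1,2] = 2/2 = 1.

1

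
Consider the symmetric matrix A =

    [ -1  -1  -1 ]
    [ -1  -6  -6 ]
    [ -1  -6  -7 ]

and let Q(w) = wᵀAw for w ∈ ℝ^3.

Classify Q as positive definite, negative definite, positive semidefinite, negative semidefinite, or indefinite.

negative definite

Leading principal minors: Δ_1 = -1, Δ_2 = 5, Δ_3 = -5.
The signs alternate starting with Δ_1 < 0, so by Sylvester's criterion Q is negative definite.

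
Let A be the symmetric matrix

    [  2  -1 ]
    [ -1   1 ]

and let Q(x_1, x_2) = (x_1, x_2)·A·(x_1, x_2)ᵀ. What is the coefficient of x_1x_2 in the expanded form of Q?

The coefficient of x_1x_2 is A[1,2] + A[2,1] = 2·(-1) = -2.

-2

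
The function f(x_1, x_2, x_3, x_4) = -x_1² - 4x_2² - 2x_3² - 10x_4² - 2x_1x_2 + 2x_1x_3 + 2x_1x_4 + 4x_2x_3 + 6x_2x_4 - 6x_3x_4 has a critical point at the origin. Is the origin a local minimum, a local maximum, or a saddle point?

local maximum

The Hessian at the origin is H = [[-2, -2, 2, 2], [-2, -8, 4, 6], [2, 4, -4, -6], [2, 6, -6, -20]].
Applying the same elementary operations to the rows and columns of H produces a congruent diagonal matrix with entries -2, -6, -4/3, -10.
That gives 4 negative pivots.
H is negative definite, so the origin is a strict local maximum.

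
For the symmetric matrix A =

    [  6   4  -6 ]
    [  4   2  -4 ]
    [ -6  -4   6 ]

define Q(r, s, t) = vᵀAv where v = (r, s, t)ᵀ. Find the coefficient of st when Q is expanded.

-8

The coefficient of st is A[2,3] + A[3,2] = 2·(-4) = -8.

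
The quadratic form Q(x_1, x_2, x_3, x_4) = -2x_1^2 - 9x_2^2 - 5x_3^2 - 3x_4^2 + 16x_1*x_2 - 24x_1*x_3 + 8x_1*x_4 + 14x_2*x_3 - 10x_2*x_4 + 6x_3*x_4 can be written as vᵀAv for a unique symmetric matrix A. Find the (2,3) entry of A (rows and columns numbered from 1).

7

The coefficient of x_2·x_3 in Q is 14. For a symmetric A this equals A[2,3] + A[3,2] = 2·A[2,3].
So A[2,3] = 14/2 = 7.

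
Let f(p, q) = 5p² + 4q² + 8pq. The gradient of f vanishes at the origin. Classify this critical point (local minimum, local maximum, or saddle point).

local minimum

The Hessian at the origin is H = [[10, 8], [8, 8]].
det H = 10·8 − (8)² = 16 > 0 and H[1,1] = 10 > 0, so H is positive definite.
Therefore the origin is a local minimum.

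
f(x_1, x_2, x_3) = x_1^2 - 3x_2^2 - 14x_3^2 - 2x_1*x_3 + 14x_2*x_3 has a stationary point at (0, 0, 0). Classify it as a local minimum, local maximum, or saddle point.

The Hessian at the origin is H = [[2, 0, -2], [0, -6, 14], [-2, 14, -28]].
Applying the same elementary operations to the rows and columns of H produces a congruent diagonal matrix with entries 2, -6, 8/3.
That gives 2 positive, 1 negative pivots.
H is indefinite, so the origin is a saddle point.

saddle point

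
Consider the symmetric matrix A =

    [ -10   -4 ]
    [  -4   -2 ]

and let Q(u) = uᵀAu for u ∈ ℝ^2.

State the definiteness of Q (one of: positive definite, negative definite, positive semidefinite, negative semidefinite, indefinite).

Leading principal minors: Δ_1 = -10, Δ_2 = 4.
The signs alternate starting with Δ_1 < 0, so by Sylvester's criterion Q is negative definite.

negative definite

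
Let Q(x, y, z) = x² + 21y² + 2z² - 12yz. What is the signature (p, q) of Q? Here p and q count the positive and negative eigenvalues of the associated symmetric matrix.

(3, 0)

The associated matrix is A = [[1, 0, 0], [0, 21, -6], [0, -6, 2]].
Applying the same elementary operations to the rows and columns of A produces a congruent diagonal matrix with entries 1, 21, 2/7.
Counting signs: 3 positive.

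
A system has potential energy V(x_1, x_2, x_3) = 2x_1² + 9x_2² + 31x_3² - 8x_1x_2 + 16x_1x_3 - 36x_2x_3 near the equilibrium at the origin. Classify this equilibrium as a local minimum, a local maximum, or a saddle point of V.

saddle point

The Hessian at the origin is H = [[4, -8, 16], [-8, 18, -36], [16, -36, 62]].
Symmetric row and column elimination reduces H to a congruent diagonal form with pivots 4, 2, -10.
Counting signs: 2 positive, 1 negative.
H is indefinite, so the origin is a saddle point.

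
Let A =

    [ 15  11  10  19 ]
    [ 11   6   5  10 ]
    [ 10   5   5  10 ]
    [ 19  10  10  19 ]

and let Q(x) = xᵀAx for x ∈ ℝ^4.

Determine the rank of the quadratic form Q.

4

Symmetric row and column elimination reduces A to a congruent diagonal form with pivots 15, -31/15, 30/31, -5/6.
Counting signs: 2 positive, 2 negative.
The rank is the number of nonzero pivots: 4.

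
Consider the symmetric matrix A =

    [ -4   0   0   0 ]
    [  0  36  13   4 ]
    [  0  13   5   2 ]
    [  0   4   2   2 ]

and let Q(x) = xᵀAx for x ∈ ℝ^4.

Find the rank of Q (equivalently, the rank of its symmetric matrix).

4

Symmetric row and column elimination reduces A to a congruent diagonal form with pivots -4, 36, 11/36, 6/11.
Counting signs: 3 positive, 1 negative.
The rank is the number of nonzero pivots: 4.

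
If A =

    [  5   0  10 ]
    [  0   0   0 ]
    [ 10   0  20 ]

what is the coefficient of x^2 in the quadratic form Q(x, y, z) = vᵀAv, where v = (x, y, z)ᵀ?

The coefficient of x^2 is the diagonal entry A[1,1] = 5.

5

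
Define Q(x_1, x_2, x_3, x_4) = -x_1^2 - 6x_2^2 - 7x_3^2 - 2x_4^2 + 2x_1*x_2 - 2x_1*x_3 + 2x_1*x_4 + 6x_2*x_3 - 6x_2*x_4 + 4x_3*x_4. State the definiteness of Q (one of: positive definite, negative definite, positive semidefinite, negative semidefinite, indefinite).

negative definite

Write A = [[-1, 1, -1, 1], [1, -6, 3, -3], [-1, 3, -7, 2], [1, -3, 2, -2]].
Symmetric row and column elimination reduces A to a congruent diagonal form with pivots -1, -5, -26/5, -5/26.
So there are 4 negative pivots.
Hence Q is negative definite.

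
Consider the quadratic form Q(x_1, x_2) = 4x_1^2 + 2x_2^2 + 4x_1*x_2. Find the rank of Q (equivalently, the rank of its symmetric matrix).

2

The associated matrix is A = [[4, 2], [2, 2]].
Applying the same elementary operations to the rows and columns of A produces a congruent diagonal matrix with entries 4, 1.
That gives 2 positive pivots.
The rank is the number of nonzero pivots: 2.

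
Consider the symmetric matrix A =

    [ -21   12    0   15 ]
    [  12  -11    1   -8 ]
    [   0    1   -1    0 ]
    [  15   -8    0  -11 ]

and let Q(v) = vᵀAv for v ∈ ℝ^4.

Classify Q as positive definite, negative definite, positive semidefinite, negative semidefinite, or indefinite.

negative definite

Leading principal minors: Δ_1 = -21, Δ_2 = 87, Δ_3 = -66, Δ_4 = 12.
The signs alternate starting with Δ_1 < 0, so by Sylvester's criterion Q is negative definite.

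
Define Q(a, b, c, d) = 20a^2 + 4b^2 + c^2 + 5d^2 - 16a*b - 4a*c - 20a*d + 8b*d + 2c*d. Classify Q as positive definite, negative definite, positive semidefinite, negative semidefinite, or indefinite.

The symmetric matrix is A = [[20, -8, -2, -10], [-8, 4, 0, 4], [-2, 0, 1, 1], [-10, 4, 1, 5]].
Row-reducing A symmetrically gives the diagonal entries 20, 4/5, 0, 0.
That gives 2 positive, 2 zero pivots.
Hence Q is positive semidefinite.

positive semidefinite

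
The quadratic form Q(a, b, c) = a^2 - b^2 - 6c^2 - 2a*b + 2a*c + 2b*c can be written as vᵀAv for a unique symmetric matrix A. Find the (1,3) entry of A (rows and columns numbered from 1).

The coefficient of a·c in Q is 2. For a symmetric A this equals A[1,3] + A[3,1] = 2·A[1,3].
So A[1,3] = 2/2 = 1.

1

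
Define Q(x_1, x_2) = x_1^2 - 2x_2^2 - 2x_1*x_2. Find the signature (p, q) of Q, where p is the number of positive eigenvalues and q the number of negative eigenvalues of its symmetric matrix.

Write A = [[1, -1], [-1, -2]].
Row-reducing A symmetrically gives the diagonal entries 1, -3.
So there are 1 positive, 1 negative pivots.

(1, 1)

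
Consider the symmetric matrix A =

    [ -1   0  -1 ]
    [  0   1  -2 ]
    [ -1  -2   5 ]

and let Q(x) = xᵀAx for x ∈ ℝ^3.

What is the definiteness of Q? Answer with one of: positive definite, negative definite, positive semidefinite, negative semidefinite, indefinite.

An LDLᵀ factorisation of A has diagonal entries -1, 1, 2.
Counting signs: 2 positive, 1 negative.
Hence Q is indefinite.

indefinite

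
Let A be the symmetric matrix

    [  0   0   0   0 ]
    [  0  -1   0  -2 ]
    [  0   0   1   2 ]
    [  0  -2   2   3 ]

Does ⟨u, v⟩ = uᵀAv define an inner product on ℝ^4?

no

Symmetric row and column elimination reduces A to a congruent diagonal form with pivots 0, -1, 1, 3.
Counting signs: 2 positive, 1 negative, 1 zero.
Hence Q is indefinite.
⟨·,·⟩ is an inner product exactly when A is positive definite.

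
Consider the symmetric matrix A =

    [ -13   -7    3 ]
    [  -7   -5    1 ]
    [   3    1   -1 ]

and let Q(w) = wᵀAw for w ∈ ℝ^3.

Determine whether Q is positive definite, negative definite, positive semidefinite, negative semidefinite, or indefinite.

negative semidefinite

Congruent diagonalization of A (simultaneous row and column reduction) yields pivots -13, -16/13, 0.
That gives 2 negative, 1 zero pivots.
Hence Q is negative semidefinite.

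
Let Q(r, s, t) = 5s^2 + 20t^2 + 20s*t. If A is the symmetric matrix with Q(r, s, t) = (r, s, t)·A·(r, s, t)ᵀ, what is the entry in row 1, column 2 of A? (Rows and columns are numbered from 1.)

The coefficient of r·s in Q is 0. For a symmetric A this equals A[1,2] + A[2,1] = 2·A[1,2].
So A[1,2] = 0/2 = 0.

0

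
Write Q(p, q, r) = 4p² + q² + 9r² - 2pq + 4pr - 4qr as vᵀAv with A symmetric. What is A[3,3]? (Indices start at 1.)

9

The coefficient of r² in Q is 9, and that is exactly A[3,3].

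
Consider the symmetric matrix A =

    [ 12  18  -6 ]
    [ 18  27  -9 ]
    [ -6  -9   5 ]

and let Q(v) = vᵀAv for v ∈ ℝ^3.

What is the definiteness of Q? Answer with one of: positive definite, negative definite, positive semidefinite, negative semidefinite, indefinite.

Symmetric row and column elimination reduces A to a congruent diagonal form with pivots 12, 0, 2.
Counting signs: 2 positive, 1 zero.
Hence Q is positive semidefinite.

positive semidefinite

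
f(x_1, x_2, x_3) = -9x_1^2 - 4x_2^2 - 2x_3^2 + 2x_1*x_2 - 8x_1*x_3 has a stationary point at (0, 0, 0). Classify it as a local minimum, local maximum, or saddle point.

The Hessian at the origin is H = [[-18, 2, -8], [2, -8, 0], [-8, 0, -4]].
Congruent diagonalization of H (simultaneous row and column reduction) yields pivots -18, -70/9, -12/35.
Counting signs: 3 negative.
H is negative definite, so the origin is a strict local maximum.

local maximum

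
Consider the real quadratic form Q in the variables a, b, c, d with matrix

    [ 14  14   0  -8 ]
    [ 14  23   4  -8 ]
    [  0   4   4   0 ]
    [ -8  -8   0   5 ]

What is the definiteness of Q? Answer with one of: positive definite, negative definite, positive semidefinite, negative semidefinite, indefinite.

Applying the same elementary operations to the rows and columns of A produces a congruent diagonal matrix with entries 14, 9, 20/9, 3/7.
So there are 4 positive pivots.
Hence Q is positive definite.

positive definite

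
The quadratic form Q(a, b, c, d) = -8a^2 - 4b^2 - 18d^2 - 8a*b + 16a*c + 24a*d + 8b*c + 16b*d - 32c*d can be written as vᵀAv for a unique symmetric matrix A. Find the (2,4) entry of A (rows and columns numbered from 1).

The coefficient of b·d in Q is 16. For a symmetric A this equals A[2,4] + A[4,2] = 2·A[2,4].
So A[2,4] = 16/2 = 8.

8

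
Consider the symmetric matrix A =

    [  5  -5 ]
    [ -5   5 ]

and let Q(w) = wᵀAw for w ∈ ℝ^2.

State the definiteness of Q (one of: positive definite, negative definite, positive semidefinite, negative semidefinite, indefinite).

positive semidefinite

For the 2×2 matrix [[5, -5], [-5, 5]]: det = 5·5 − (-5)² = 0, trace = 10.
det = 0 so one eigenvalue is zero; the form is semidefinite with the sign of the trace.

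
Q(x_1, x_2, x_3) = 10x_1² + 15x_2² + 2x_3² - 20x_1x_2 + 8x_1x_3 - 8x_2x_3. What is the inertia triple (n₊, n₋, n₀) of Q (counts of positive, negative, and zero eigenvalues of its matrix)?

The associated matrix is A = [[10, -10, 4], [-10, 15, -4], [4, -4, 2]].
Symmetric row and column elimination reduces A to a congruent diagonal form with pivots 10, 5, 2/5.
So there are 3 positive pivots.

(3, 0, 0)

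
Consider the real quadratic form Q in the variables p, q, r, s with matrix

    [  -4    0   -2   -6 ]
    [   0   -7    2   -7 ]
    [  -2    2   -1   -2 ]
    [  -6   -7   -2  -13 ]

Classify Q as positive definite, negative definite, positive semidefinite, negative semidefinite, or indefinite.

indefinite

Applying the same elementary operations to the rows and columns of A produces a congruent diagonal matrix with entries -4, -7, 4/7, 5/4.
That gives 2 positive, 2 negative pivots.
Hence Q is indefinite.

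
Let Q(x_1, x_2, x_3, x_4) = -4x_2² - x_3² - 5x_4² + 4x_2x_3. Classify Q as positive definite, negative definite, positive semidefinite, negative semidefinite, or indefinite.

The associated matrix is A = [[0, 0, 0, 0], [0, -4, 2, 0], [0, 2, -1, 0], [0, 0, 0, -5]].
Symmetric row and column elimination reduces A to a congruent diagonal form with pivots 0, -4, 0, -5.
Counting signs: 2 negative, 2 zero.
Hence Q is negative semidefinite.

negative semidefinite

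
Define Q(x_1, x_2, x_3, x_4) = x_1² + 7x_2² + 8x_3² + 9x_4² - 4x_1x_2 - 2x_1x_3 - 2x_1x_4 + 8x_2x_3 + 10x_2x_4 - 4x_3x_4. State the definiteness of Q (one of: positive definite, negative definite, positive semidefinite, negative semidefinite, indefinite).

The symmetric matrix is A = [[1, -2, -1, -1], [-2, 7, 4, 5], [-1, 4, 8, -2], [-1, 5, -2, 9]].
Row-reducing A symmetrically gives the diagonal entries 1, 3, 17/3, 10/17.
So there are 4 positive pivots.
Hence Q is positive definite.

positive definite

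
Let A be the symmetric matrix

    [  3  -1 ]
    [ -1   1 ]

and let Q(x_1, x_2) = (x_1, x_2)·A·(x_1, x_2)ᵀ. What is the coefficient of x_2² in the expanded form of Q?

The coefficient of x_2² is the diagonal entry A[2,2] = 1.

1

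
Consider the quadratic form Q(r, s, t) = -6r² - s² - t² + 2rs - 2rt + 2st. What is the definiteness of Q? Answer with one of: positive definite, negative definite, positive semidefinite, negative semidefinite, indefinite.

Write A = [[-6, 1, -1], [1, -1, 1], [-1, 1, -1]].
Congruent diagonalization of A (simultaneous row and column reduction) yields pivots -6, -5/6, 0.
Counting signs: 2 negative, 1 zero.
Hence Q is negative semidefinite.

negative semidefinite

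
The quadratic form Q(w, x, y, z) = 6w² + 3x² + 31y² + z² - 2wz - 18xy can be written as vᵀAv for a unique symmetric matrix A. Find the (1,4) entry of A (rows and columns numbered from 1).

-1

The coefficient of w·z in Q is -2. For a symmetric A this equals A[1,4] + A[4,1] = 2·A[1,4].
So A[1,4] = -2/2 = -1.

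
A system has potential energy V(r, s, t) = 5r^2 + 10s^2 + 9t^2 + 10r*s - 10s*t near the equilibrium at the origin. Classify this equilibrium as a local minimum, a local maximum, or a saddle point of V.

local minimum

The Hessian at the origin is H = [[10, 10, 0], [10, 20, -10], [0, -10, 18]].
Applying the same elementary operations to the rows and columns of H produces a congruent diagonal matrix with entries 10, 10, 8.
Counting signs: 3 positive.
H is positive definite, so the origin is a strict local minimum.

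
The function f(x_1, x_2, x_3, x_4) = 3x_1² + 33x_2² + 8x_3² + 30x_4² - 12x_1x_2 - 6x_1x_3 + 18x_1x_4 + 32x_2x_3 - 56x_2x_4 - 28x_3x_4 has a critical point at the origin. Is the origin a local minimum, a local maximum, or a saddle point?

The Hessian at the origin is H = [[6, -12, -6, 18], [-12, 66, 32, -56], [-6, 32, 16, -28], [18, -56, -28, 60]].
Congruent diagonalization of H (simultaneous row and column reduction) yields pivots 6, 42, 10/21, -4.
That gives 3 positive, 1 negative pivots.
H is indefinite, so the origin is a saddle point.

saddle point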